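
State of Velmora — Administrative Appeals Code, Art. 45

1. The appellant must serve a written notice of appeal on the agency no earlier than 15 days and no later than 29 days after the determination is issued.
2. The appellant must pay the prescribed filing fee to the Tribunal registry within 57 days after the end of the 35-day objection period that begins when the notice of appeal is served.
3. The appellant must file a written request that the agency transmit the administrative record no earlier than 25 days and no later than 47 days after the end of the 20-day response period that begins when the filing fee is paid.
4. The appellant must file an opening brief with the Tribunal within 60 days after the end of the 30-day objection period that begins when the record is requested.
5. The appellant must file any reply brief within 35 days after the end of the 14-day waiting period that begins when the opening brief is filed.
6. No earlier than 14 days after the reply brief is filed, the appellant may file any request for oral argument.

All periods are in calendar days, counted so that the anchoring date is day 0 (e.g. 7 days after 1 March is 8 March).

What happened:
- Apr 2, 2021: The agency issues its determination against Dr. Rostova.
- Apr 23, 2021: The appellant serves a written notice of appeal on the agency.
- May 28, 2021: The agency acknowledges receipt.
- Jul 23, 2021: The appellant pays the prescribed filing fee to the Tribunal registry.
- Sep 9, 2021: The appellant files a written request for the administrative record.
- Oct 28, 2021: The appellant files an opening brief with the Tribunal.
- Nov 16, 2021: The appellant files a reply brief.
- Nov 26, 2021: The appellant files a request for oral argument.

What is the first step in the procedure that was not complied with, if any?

Step 1 — 15 and 29 days from Apr 2, 2021 (when the determination is issued) are Apr 17, 2021 and May 1, 2021 respectively; done Apr 23, 2021, which is between those dates.
Step 2 — counting 57 days from May 28, 2021 (end of the 35-day objection period, which began when the notice of appeal is served on Apr 23, 2021) gives a deadline of Jul 24, 2021; Jul 23, 2021 is within that limit.
Step 3 — 25 and 47 days from Aug 12, 2021 (end of the 20-day response period, which began when the filing fee is paid on Jul 23, 2021) are Sep 6, 2021 and Sep 28, 2021 respectively; done Sep 9, 2021 — within the window.
Step 4 — counting 60 days from Oct 9, 2021 (end of the 30-day objection period, which began when the record is requested on Sep 9, 2021) gives a deadline of Dec 8, 2021; completed Oct 28, 2021, before the deadline.
Step 5 — counting 35 days from Nov 11, 2021 (end of the 14-day waiting period, which began when the opening brief is filed on Oct 28, 2021) gives a deadline of Dec 16, 2021; completed Nov 16, 2021, before the deadline.
Step 6 — must wait 14 days from Nov 16, 2021 (when the reply brief is filed), so not before Nov 30, 2021; Nov 26, 2021 is 4 days before the earliest permitted date.
No need to go further; step 6 was not satisfied.

Step 6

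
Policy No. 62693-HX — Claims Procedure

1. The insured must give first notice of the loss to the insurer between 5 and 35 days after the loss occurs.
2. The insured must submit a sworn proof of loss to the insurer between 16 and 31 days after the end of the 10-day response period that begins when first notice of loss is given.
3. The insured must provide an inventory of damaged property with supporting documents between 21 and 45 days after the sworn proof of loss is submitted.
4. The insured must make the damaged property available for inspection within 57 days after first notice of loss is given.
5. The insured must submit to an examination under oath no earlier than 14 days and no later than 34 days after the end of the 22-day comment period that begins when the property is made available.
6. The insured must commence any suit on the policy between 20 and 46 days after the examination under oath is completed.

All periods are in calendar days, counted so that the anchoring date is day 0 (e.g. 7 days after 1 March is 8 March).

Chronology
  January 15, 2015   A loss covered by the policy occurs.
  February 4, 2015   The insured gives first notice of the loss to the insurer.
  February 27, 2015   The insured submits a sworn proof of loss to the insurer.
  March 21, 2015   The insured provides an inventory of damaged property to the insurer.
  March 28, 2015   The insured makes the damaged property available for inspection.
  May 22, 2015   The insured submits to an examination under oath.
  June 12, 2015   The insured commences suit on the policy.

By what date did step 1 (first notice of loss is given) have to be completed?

February 19, 2015

Step 1 runs from January 15, 2015, when the loss occurs. The window is 5–35 days after January 15, 2015; it closes on February 19, 2015.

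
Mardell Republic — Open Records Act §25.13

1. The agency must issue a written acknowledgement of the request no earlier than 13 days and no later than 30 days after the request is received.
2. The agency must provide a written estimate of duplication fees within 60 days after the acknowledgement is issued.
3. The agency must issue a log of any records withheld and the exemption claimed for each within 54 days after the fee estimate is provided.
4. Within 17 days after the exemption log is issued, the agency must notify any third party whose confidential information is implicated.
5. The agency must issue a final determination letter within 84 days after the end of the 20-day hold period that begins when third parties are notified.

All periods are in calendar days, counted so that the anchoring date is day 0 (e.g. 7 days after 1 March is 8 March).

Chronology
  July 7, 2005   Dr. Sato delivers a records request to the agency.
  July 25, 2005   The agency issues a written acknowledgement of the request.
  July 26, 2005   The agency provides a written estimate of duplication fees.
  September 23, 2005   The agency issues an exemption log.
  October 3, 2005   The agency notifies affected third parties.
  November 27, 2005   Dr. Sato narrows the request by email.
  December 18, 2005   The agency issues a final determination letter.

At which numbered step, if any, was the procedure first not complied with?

(1) the permitted window runs from July 7, 2005 + 13 = July 20, 2005 to July 7, 2005 + 30 = August 6, 2005; done July 25, 2005, which is between those dates.
(2) due by July 25, 2005 + 60 days = September 23, 2005; done July 26, 2005 — timely.
(3) due by July 26, 2005 + 54 days = September 18, 2005; not done until September 23, 2005, 5 days after the deadline.

Step 3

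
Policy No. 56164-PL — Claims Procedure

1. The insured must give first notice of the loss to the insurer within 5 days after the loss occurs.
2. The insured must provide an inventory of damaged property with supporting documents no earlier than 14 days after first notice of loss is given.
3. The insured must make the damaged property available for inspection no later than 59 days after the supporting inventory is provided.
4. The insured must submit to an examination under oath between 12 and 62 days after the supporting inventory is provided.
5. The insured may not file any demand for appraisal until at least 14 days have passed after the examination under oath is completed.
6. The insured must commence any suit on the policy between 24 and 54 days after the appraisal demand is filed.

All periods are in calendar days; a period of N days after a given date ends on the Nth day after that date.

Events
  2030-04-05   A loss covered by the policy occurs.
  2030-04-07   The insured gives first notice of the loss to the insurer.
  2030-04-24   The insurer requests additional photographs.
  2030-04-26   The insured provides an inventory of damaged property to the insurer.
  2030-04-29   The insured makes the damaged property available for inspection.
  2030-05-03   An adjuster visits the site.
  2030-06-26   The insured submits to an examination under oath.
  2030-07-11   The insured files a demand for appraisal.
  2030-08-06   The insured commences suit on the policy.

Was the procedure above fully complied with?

Step 1 — counting 5 days from 2030-04-05 (when the loss occurs) gives a deadline of 2030-04-10; 2030-04-07 is within that limit.
Step 2 — must wait 14 days from 2030-04-07 (when first notice of loss is given), so not before 2030-04-21; 2030-04-26 is on or after that date.
Step 3 — counting 59 days from 2030-04-26 (when the supporting inventory is provided) gives a deadline of 2030-06-24; done 2030-04-29 — timely.
Step 4 — 12 and 62 days from 2030-04-26 (when the supporting inventory is provided) are 2030-05-08 and 2030-06-27 respectively; done 2030-06-26, which is between those dates.
Step 5 — must wait 14 days from 2030-06-26 (when the examination under oath is completed), so not before 2030-07-10; 2030-07-11 is on or after that date.
Step 6 — 24 and 54 days from 2030-07-11 (when the appraisal demand is filed) are 2030-08-04 and 2030-09-03 respectively; done 2030-08-06, which is between those dates.

Yes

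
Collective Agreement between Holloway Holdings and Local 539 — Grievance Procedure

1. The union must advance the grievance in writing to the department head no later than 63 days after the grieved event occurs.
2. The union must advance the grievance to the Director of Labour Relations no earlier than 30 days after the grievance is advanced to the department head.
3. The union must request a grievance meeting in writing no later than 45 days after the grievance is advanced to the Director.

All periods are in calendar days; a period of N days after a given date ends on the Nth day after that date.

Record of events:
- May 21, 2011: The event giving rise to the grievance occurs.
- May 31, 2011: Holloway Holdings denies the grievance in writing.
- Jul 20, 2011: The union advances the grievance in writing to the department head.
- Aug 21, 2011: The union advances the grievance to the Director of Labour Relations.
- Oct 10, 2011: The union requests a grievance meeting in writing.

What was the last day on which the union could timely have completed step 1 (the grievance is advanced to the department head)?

Jul 23, 2011

Step 1 runs from May 21, 2011, when the grieved event occurs. 63 days after May 21, 2011 is Jul 23, 2011.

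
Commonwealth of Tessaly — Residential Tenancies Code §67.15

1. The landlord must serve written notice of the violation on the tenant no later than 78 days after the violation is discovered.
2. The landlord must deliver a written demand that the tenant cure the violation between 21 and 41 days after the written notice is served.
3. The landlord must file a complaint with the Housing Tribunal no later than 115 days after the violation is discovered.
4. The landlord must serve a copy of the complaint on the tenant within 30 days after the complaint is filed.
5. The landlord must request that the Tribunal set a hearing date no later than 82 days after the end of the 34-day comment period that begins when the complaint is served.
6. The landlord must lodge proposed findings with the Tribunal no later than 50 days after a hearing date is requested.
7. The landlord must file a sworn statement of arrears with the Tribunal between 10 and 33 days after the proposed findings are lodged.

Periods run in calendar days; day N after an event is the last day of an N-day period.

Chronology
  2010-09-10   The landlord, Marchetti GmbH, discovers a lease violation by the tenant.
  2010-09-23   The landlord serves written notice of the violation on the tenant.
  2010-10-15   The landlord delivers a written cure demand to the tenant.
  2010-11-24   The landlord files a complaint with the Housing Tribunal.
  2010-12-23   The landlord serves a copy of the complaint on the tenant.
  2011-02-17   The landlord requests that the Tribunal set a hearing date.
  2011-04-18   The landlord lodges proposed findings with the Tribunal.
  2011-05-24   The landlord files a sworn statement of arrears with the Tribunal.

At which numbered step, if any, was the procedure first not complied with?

(1) due by 2010-09-10 + 78 days = 2010-11-27; completed 2010-09-23, before the deadline.
(2) the permitted window runs from 2010-09-23 + 21 = 2010-10-14 to 2010-09-23 + 41 = 2010-11-03; 2010-10-15 falls inside that range.
(3) due by 2010-09-10 + 115 days = 2011-01-03; completed 2010-11-24, before the deadline.
(4) due by 2010-11-24 + 30 days = 2010-12-24; completed 2010-12-23, before the deadline.
(5) due by 2011-01-26 + 82 days = 2011-04-18; done 2011-02-17 — timely.
(6) due by 2011-02-17 + 50 days = 2011-04-08; done 2011-04-18 — 10 days late.

Step 6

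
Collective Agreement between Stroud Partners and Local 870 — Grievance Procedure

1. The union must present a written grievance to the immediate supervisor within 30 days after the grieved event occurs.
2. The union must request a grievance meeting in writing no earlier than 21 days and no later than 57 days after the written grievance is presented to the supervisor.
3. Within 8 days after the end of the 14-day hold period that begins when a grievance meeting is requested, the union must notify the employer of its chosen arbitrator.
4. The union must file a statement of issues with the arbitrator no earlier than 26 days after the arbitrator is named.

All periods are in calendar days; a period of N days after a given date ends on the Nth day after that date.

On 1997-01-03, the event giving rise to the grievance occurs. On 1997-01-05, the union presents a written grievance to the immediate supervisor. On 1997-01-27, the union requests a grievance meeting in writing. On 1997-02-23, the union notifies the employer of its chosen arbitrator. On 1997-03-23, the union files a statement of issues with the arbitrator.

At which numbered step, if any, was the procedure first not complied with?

Step 3

Step 1 — counting 30 days from 1997-01-03 (when the grieved event occurs) gives a deadline of 1997-02-02; done 1997-01-05 — timely.
Step 2 — 21 and 57 days from 1997-01-05 (when the written grievance is presented to the supervisor) are 1997-01-26 and 1997-03-03 respectively; done 1997-01-27, which is between those dates.
Step 3 — counting 8 days from 1997-02-10 (end of the 14-day hold period, which began when a grievance meeting is requested on 1997-01-27) gives a deadline of 1997-02-18; done 1997-02-23 — 5 days late.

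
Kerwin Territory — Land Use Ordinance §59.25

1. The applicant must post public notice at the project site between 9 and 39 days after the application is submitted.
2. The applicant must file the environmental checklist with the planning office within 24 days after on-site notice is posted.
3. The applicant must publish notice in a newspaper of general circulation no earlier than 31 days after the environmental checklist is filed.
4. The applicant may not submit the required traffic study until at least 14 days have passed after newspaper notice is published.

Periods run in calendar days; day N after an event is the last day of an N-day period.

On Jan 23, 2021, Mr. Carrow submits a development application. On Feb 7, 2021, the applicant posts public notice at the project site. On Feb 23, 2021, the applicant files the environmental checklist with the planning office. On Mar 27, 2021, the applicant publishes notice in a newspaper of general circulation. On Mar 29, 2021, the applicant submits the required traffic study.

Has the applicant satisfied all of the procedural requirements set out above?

No

(1) the permitted window runs from Jan 23, 2021 + 9 = Feb 1, 2021 to Jan 23, 2021 + 39 = Mar 3, 2021; Feb 7, 2021 falls inside that range.
(2) due by Feb 7, 2021 + 24 days = Mar 3, 2021; done Feb 23, 2021 — timely.
(3) permitted from Feb 23, 2021 + 31 days = Mar 26, 2021 onward; done Mar 27, 2021, after the minimum wait.
(4) permitted from Mar 27, 2021 + 14 days = Apr 10, 2021 onward; Mar 29, 2021 is 12 days before the earliest permitted date.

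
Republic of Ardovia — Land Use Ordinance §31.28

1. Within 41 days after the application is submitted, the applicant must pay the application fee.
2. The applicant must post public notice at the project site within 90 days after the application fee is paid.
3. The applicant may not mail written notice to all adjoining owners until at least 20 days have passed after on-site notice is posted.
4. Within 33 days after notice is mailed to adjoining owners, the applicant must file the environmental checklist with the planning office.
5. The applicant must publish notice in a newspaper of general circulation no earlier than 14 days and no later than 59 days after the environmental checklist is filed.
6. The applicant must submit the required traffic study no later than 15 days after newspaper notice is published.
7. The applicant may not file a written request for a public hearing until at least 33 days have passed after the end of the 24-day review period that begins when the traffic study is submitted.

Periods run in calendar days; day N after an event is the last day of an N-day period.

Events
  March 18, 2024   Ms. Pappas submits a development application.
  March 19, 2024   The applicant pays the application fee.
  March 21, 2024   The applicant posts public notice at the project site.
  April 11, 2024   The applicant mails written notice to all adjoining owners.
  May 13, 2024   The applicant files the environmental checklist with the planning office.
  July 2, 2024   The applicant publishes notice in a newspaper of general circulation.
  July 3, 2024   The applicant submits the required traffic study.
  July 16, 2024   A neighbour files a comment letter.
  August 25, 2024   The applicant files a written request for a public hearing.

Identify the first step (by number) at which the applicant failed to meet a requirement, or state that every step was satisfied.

Step 1: 41 days after March 18, 2024 (when the application is submitted) is April 28, 2024; done March 19, 2024 — timely.
Step 2: 90 days after March 19, 2024 (when the application fee is paid) is June 17, 2024; done March 21, 2024 — timely.
Step 3: the earliest permitted date is 20 days after March 21, 2024 (when on-site notice is posted), i.e. April 10, 2024; April 11, 2024 is on or after that date.
Step 4: 33 days after April 11, 2024 (when notice is mailed to adjoining owners) is May 14, 2024; May 13, 2024 is within that limit.
Step 5: the window is 14–59 days after May 13, 2024 (when the environmental checklist is filed), so May 27, 2024 through July 11, 2024; done July 2, 2024 — within the window.
Step 6: 15 days after July 2, 2024 (when newspaper notice is published) is July 17, 2024; done July 3, 2024 — timely.
Step 7: the earliest permitted date is 33 days after July 27, 2024 (end of the 24-day review period, which began when the traffic study is submitted on July 3, 2024), i.e. August 29, 2024; done August 25, 2024 — 4 days too early.
Later steps need not be reached.

Step 7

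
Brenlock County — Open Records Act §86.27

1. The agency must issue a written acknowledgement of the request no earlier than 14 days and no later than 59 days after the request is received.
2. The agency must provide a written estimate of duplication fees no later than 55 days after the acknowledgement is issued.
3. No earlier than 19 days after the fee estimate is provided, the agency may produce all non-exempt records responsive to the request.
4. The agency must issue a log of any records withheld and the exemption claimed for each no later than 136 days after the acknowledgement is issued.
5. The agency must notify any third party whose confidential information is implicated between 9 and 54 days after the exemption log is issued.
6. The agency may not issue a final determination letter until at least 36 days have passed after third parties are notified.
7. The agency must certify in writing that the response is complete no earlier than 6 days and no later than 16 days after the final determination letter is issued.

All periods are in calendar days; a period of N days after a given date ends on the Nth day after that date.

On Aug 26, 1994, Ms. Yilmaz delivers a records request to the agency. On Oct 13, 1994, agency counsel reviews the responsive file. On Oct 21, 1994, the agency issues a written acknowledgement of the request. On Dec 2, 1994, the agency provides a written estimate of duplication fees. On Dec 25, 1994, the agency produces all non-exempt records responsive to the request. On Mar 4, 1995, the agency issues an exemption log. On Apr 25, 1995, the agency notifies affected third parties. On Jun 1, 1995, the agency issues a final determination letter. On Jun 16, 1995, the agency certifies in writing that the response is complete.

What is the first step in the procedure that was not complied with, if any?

None — every step was satisfied

Step 1: the window is 14–59 days after Aug 26, 1994 (when the request is received), so Sep 9, 1994 through Oct 24, 1994; Oct 21, 1994 falls inside that range.
Step 2: 55 days after Oct 21, 1994 (when the acknowledgement is issued) is Dec 15, 1994; Dec 2, 1994 is within that limit.
Step 3: the earliest permitted date is 19 days after Dec 2, 1994 (when the fee estimate is provided), i.e. Dec 21, 1994; done Dec 25, 1994, after the minimum wait.
Step 4: 136 days after Oct 21, 1994 (when the acknowledgement is issued) is Mar 6, 1995; Mar 4, 1995 is within that limit.
Step 5: the window is 9–54 days after Mar 4, 1995 (when the exemption log is issued), so Mar 13, 1995 through Apr 27, 1995; done Apr 25, 1995 — within the window.
Step 6: the earliest permitted date is 36 days after Apr 25, 1995 (when third parties are notified), i.e. May 31, 1995; done Jun 1, 1995, after the minimum wait.
Step 7: the window is 6–16 days after Jun 1, 1995 (when the final determination letter is issued), so Jun 7, 1995 through Jun 17, 1995; done Jun 16, 1995, which is between those dates.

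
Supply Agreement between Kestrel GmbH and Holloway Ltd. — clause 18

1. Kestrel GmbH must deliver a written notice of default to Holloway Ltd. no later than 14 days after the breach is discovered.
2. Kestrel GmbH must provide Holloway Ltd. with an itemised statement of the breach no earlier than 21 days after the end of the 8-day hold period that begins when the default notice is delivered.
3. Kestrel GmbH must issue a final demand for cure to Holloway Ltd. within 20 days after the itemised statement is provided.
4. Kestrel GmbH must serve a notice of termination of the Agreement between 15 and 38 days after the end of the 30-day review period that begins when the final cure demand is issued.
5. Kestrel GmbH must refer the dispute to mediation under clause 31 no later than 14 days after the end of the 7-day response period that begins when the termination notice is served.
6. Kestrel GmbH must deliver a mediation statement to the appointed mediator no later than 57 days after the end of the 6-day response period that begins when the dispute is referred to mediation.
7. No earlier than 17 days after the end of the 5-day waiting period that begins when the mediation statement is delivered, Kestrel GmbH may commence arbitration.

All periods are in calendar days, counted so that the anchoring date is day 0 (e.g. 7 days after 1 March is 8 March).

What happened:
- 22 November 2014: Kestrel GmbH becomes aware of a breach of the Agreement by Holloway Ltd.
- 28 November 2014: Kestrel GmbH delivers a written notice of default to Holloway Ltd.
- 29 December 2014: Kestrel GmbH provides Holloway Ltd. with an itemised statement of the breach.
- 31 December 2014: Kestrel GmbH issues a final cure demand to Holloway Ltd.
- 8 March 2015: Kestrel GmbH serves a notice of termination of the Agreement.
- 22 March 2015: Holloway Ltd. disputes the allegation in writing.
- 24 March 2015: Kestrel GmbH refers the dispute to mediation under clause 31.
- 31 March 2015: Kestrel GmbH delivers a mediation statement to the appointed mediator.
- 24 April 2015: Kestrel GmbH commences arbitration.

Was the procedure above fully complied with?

Step 1: 14 days after 22 November 2014 (when the breach is discovered) is 6 December 2014; completed 28 November 2014, before the deadline.
Step 2: the earliest permitted date is 21 days after 6 December 2014 (end of the 8-day hold period, which began when the default notice is delivered on 28 November 2014), i.e. 27 December 2014; done 29 December 2014, after the minimum wait.
Step 3: 20 days after 29 December 2014 (when the itemised statement is provided) is 18 January 2015; done 31 December 2014 — timely.
Step 4: the window is 15–38 days after 30 January 2015 (end of the 30-day review period, which began when the final cure demand is issued on 31 December 2014), so 14 February 2015 through 9 March 2015; 8 March 2015 falls inside that range.
Step 5: 14 days after 15 March 2015 (end of the 7-day response period, which began when the termination notice is served on 8 March 2015) is 29 March 2015; 24 March 2015 is within that limit.
Step 6: 57 days after 30 March 2015 (end of the 6-day response period, which began when the dispute is referred to mediation on 24 March 2015) is 26 May 2015; done 31 March 2015 — timely.
Step 7: the earliest permitted date is 17 days after 5 April 2015 (end of the 5-day waiting period, which began when the mediation statement is delivered on 31 March 2015), i.e. 22 April 2015; 24 April 2015 is on or after that date.

Yes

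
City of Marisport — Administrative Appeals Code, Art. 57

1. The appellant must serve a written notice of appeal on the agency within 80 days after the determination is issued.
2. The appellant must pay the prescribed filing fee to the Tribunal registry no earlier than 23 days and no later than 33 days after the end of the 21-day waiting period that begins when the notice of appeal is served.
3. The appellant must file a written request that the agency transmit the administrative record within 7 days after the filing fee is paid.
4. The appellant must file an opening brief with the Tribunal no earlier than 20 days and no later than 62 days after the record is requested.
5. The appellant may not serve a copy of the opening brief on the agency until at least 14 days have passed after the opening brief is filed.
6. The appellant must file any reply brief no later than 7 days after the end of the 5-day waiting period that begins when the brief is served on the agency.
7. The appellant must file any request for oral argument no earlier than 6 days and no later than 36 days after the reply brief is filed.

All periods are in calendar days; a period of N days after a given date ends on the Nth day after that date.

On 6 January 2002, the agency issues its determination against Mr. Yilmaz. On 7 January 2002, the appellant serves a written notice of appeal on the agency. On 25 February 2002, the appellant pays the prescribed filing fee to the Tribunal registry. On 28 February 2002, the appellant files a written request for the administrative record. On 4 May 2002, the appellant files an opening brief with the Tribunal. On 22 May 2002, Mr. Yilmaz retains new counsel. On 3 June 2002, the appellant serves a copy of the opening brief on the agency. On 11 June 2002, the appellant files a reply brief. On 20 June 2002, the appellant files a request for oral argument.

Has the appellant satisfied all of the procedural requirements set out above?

No

Step 1 — counting 80 days from 6 January 2002 (when the determination is issued) gives a deadline of 27 March 2002; 7 January 2002 is within that limit.
Step 2 — 23 and 33 days from 28 January 2002 (end of the 21-day waiting period, which began when the notice of appeal is served on 7 January 2002) are 20 February 2002 and 2 March 2002 respectively; done 25 February 2002 — within the window.
Step 3 — counting 7 days from 25 February 2002 (when the filing fee is paid) gives a deadline of 4 March 2002; completed 28 February 2002, before the deadline.
Step 4 — 20 and 62 days from 28 February 2002 (when the record is requested) are 20 March 2002 and 1 May 2002 respectively; done 4 May 2002 — 3 days after the window closed.
That is the first point of non-compliance.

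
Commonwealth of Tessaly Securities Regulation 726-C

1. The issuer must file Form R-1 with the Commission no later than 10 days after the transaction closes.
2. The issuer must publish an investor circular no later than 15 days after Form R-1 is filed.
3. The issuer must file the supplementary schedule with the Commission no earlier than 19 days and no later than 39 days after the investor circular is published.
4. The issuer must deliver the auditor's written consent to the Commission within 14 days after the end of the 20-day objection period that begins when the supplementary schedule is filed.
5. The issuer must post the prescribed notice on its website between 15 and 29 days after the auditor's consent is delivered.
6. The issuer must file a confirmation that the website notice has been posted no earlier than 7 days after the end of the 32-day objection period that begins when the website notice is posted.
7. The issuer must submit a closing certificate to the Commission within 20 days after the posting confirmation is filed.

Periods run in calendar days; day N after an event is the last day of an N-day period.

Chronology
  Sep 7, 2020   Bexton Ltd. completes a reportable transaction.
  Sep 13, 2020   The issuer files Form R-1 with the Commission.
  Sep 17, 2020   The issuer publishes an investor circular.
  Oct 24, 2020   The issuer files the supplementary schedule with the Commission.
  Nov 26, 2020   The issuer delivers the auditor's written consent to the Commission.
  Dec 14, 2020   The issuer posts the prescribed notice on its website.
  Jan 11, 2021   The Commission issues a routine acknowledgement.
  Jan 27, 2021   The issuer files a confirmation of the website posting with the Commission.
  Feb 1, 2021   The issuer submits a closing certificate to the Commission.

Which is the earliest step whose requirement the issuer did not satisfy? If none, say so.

None — every step was satisfied

(1) due by Sep 7, 2020 + 10 days = Sep 17, 2020; Sep 13, 2020 is within that limit.
(2) due by Sep 13, 2020 + 15 days = Sep 28, 2020; completed Sep 17, 2020, before the deadline.
(3) the permitted window runs from Sep 17, 2020 + 19 = Oct 6, 2020 to Sep 17, 2020 + 39 = Oct 26, 2020; Oct 24, 2020 falls inside that range.
(4) due by Nov 13, 2020 + 14 days = Nov 27, 2020; Nov 26, 2020 is within that limit.
(5) the permitted window runs from Nov 26, 2020 + 15 = Dec 11, 2020 to Nov 26, 2020 + 29 = Dec 25, 2020; done Dec 14, 2020 — within the window.
(6) permitted from Jan 15, 2021 + 7 days = Jan 22, 2021 onward; done Jan 27, 2021 — permitted.
(7) due by Jan 27, 2021 + 20 days = Feb 16, 2021; done Feb 1, 2021 — timely.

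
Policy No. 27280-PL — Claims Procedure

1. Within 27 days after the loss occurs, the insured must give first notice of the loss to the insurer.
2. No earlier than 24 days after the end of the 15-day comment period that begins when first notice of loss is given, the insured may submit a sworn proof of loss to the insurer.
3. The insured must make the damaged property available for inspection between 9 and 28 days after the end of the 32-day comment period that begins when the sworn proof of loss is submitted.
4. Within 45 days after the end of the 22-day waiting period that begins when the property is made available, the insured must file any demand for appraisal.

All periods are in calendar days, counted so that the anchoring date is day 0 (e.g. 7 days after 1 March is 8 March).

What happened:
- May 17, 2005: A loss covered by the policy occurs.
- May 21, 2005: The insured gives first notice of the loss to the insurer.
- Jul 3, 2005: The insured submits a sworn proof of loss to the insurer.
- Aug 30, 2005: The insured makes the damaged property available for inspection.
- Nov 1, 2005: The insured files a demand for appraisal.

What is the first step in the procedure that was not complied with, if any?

None — every step was satisfied

(1) due by May 17, 2005 + 27 days = Jun 13, 2005; completed May 21, 2005, before the deadline.
(2) permitted from Jun 5, 2005 + 24 days = Jun 29, 2005 onward; done Jul 3, 2005, after the minimum wait.
(3) the permitted window runs from Aug 4, 2005 + 9 = Aug 13, 2005 to Aug 4, 2005 + 28 = Sep 1, 2005; done Aug 30, 2005 — within the window.
(4) due by Sep 21, 2005 + 45 days = Nov 5, 2005; Nov 1, 2005 is within that limit.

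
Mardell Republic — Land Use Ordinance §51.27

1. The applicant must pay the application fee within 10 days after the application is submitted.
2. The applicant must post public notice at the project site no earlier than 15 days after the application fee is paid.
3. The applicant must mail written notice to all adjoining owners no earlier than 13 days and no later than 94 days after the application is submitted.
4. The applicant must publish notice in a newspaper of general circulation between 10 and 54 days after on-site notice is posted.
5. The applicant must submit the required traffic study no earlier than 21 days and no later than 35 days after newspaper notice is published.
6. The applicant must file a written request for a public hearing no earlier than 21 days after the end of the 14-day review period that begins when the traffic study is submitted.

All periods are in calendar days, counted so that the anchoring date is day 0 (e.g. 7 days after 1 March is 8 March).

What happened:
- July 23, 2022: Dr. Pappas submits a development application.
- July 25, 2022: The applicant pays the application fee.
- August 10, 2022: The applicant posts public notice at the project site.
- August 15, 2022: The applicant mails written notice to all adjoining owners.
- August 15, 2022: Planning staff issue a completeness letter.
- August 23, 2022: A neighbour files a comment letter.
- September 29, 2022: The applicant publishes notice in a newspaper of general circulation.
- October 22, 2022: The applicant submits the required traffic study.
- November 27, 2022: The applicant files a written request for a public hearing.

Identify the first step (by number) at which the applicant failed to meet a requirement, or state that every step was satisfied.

Step 1: 10 days after July 23, 2022 (when the application is submitted) is August 2, 2022; completed July 25, 2022, before the deadline.
Step 2: the earliest permitted date is 15 days after July 25, 2022 (when the application fee is paid), i.e. August 9, 2022; done August 10, 2022 — permitted.
Step 3: the window is 13–94 days after July 23, 2022 (when the application is submitted), so August 5, 2022 through October 25, 2022; done August 15, 2022, which is between those dates.
Step 4: the window is 10–54 days after August 10, 2022 (when on-site notice is posted), so August 20, 2022 through October 3, 2022; done September 29, 2022 — within the window.
Step 5: the window is 21–35 days after September 29, 2022 (when newspaper notice is published), so October 20, 2022 through November 3, 2022; done October 22, 2022 — within the window.
Step 6: the earliest permitted date is 21 days after November 5, 2022 (end of the 14-day review period, which began when the traffic study is submitted on October 22, 2022), i.e. November 26, 2022; done November 27, 2022 — permitted.

None — every step was satisfied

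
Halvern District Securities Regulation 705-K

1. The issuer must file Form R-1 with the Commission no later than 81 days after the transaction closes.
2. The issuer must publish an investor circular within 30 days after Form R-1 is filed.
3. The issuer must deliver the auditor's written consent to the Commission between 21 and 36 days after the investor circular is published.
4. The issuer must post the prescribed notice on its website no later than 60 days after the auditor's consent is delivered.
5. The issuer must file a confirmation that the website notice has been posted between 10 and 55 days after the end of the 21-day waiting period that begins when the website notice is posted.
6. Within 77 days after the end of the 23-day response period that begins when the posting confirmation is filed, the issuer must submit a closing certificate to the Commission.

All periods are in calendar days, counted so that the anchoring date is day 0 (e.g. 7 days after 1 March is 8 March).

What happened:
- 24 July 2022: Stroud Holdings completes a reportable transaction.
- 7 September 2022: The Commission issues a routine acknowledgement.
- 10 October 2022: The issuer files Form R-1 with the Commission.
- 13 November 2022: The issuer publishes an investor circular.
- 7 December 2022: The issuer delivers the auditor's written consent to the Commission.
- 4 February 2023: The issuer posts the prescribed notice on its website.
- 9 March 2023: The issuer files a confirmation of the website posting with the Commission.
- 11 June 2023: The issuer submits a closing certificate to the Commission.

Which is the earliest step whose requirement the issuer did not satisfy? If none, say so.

Step 2

Step 1: 81 days after 24 July 2022 (when the transaction closes) is 13 October 2022; completed 10 October 2022, before the deadline.
Step 2: 30 days after 10 October 2022 (when Form R-1 is filed) is 9 November 2022; not done until 13 November 2022, 4 days after the deadline.
Later steps need not be reached.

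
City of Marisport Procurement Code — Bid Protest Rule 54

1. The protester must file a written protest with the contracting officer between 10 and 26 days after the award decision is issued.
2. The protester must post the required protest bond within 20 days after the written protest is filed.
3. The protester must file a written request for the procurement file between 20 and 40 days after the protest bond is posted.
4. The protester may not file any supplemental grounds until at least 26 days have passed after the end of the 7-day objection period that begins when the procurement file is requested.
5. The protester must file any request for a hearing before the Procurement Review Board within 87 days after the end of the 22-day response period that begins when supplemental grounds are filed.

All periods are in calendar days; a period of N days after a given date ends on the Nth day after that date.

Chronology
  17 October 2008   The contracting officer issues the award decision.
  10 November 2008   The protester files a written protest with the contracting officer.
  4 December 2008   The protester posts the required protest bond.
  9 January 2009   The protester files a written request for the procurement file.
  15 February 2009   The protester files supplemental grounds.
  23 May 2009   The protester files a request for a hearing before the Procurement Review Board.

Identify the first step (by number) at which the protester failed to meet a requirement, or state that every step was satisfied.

Step 2

(1) the permitted window runs from 17 October 2008 + 10 = 27 October 2008 to 17 October 2008 + 26 = 12 November 2008; done 10 November 2008, which is between those dates.
(2) due by 10 November 2008 + 20 days = 30 November 2008; done 4 December 2008 — 4 days late.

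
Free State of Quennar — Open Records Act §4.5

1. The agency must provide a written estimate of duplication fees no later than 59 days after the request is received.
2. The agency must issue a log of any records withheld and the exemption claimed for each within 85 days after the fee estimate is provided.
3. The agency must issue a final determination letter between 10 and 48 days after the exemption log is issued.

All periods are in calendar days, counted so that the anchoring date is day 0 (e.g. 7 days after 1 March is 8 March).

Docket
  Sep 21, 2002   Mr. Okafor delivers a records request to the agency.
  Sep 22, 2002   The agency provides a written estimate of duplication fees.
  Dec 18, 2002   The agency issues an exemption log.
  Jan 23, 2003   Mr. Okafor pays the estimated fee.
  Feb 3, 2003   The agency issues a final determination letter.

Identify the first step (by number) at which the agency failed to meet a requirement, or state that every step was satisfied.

Step 2

Step 1: 59 days after Sep 21, 2002 (when the request is received) is Nov 19, 2002; done Sep 22, 2002 — timely.
Step 2: 85 days after Sep 22, 2002 (when the fee estimate is provided) is Dec 16, 2002; done Dec 18, 2002 — 2 days late.
That is the first point of non-compliance.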